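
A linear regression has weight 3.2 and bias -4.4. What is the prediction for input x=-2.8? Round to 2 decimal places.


y = 3.2 * -2.8 + (-4.4)
= -8.96 + (-4.4)
= -13.36

-13.36


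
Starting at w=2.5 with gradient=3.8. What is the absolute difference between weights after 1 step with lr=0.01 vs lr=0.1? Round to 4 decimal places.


With lr=0.01: w_new = 2.5 - 0.01 * 3.8 = 2.462
With lr=0.1: w_new = 2.5 - 0.1 * 3.8 = 2.12
Absolute difference = |2.462 - 2.12|
= 0.3420

0.3420


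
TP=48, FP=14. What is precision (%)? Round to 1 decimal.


Precision = TP / (TP + FP) * 100
= 48 / (48 + 14)
= 48 / 62
= 0.7742
= 77.4%

77.4


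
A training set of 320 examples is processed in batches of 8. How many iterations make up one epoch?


Iterations per epoch = dataset_size / batch_size
= 320 / 8
= 40

40


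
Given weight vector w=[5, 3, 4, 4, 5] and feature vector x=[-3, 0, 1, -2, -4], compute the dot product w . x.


Element-wise products:
5 * -3 = -15
3 * 0 = 0
4 * 1 = 4
4 * -2 = -8
5 * -4 = -20
Sum = -15 + 0 + 4 + -8 + -20
= -39

-39


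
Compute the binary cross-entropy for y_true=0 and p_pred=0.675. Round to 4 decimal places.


For y=0: Loss = -log(1-p)
= -log(1 - 0.675)
= -log(0.325)
= -(-1.1239)
= 1.1239

1.1239


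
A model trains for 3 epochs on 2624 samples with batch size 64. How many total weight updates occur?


Iterations per epoch = 2624 / 64 = 41
Total updates = iterations_per_epoch * epochs
= 41 * 3
= 123

123


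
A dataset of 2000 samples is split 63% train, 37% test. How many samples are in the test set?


Train samples = 2000 * 63% = 1260
Test samples = 2000 - 1260
= 740

740


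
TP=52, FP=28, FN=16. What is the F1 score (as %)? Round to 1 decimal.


Precision = TP / (TP + FP) = 52 / 80 = 0.65
Recall = TP / (TP + FN) = 52 / 68 = 0.7647
F1 = 2 * P * R / (P + R)
= 2 * 0.65 * 0.7647 / (0.65 + 0.7647)
= 0.9941 / 1.4147
= 0.7027
As percentage: 70.3%

70.3


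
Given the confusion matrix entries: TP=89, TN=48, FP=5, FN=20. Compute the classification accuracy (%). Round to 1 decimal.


Accuracy = (TP + TN) / (TP + TN + FP + FN) * 100
= (89 + 48) / (89 + 48 + 5 + 20)
= 137 / 162
= 0.8457
= 84.6%

84.6


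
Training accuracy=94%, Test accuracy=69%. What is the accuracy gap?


Gap = train_accuracy - test_accuracy
= 94 - 69
= 25%
This large gap strongly indicates overfitting.

25


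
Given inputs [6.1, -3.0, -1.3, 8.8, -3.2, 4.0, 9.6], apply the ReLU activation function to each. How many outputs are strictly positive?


ReLU(x) = max(0, x) for each element:
ReLU(6.1) = 6.1
ReLU(-3.0) = 0
ReLU(-1.3) = 0
ReLU(8.8) = 8.8
ReLU(-3.2) = 0
ReLU(4.0) = 4.0
ReLU(9.6) = 9.6
Active neurons (>0): 4

4


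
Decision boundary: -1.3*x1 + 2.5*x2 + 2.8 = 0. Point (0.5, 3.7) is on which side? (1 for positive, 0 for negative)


Compute -1.3 * 0.5 + 2.5 * 3.7 + 2.8
= -0.65 + 9.25 + 2.8
= 11.4
Since 11.4 >= 0, the point is on the positive side.

1


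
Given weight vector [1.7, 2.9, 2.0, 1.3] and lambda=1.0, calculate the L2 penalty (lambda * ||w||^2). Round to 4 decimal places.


Squaring each weight:
1.7^2 = 2.89
2.9^2 = 8.41
2.0^2 = 4.0
1.3^2 = 1.69
Sum of squares = 16.99
Penalty = 1.0 * 16.99 = 16.9900

16.9900


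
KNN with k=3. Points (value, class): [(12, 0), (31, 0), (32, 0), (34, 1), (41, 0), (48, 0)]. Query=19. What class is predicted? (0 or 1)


Distances from query 19:
Point 12 (class 0): distance = 7
Point 31 (class 0): distance = 12
Point 32 (class 0): distance = 13
K=3 nearest neighbors: classes = [0, 0, 0]
Votes for class 1: 0 / 3
Majority vote => class 0

0


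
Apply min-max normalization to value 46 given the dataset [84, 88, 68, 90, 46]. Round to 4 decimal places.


Min = 46, Max = 90
Range = 90 - 46 = 44
Scaled = (x - min) / (max - min)
= (46 - 46) / 44
= 0 / 44
= 0.0000

0.0000


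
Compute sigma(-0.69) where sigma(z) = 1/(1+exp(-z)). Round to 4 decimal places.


sigmoid(z) = 1 / (1 + exp(-z))
exp(-(-0.69)) = exp(0.69) = 1.9937
1 + 1.9937 = 2.9937
1 / 2.9937 = 0.3340

0.3340


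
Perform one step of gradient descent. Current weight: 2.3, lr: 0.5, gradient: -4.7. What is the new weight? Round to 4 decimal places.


w_new = w_old - lr * gradient
= 2.3 - 0.5 * -4.7
= 2.3 - (-2.35)
= 4.6500

4.6500


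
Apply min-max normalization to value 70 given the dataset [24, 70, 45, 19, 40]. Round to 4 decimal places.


Min = 19, Max = 70
Range = 70 - 19 = 51
Scaled = (x - min) / (max - min)
= (70 - 19) / 51
= 51 / 51
= 1.0000

1.0000


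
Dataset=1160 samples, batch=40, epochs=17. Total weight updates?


Iterations per epoch = 1160 / 40 = 29
Total updates = iterations_per_epoch * epochs
= 29 * 17
= 493

493


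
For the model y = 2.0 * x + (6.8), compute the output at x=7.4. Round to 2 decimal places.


y = 2.0 * 7.4 + (6.8)
= 14.8 + (6.8)
= 21.60

21.60


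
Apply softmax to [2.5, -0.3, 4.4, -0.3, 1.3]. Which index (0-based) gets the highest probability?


Softmax is a monotonic transformation, so it preserves the argmax.
We need to find the index of the maximum logit.
Index 0: 2.5
Index 1: -0.3
Index 2: 4.4
Index 3: -0.3
Index 4: 1.3
Maximum logit = 4.4 at index 2

2


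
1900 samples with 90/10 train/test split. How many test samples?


Train samples = 1900 * 90% = 1710
Test samples = 1900 - 1710
= 190

190


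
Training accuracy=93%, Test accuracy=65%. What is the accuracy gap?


Gap = train_accuracy - test_accuracy
= 93 - 65
= 28%
This large gap strongly indicates overfitting.

28


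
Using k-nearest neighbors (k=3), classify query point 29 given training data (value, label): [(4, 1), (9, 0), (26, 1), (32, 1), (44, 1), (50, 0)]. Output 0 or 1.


Distances from query 29:
Point 26 (class 1): distance = 3
Point 32 (class 1): distance = 3
Point 44 (class 1): distance = 15
K=3 nearest neighbors: classes = [1, 1, 1]
Votes for class 1: 3 / 3
Majority vote => class 1

1


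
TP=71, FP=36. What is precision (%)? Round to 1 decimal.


Precision = TP / (TP + FP) * 100
= 71 / (71 + 36)
= 71 / 107
= 0.6636
= 66.4%

66.4


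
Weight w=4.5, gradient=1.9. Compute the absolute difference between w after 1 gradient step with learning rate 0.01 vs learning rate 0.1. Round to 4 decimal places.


With lr=0.01: w_new = 4.5 - 0.01 * 1.9 = 4.481
With lr=0.1: w_new = 4.5 - 0.1 * 1.9 = 4.31
Absolute difference = |4.481 - 4.31|
= 0.1710

0.1710


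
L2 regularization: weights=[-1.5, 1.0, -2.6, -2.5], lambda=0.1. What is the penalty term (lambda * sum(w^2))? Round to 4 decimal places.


Squaring each weight:
(-1.5)^2 = 2.25
1.0^2 = 1.0
(-2.6)^2 = 6.76
(-2.5)^2 = 6.25
Sum of squares = 16.26
Penalty = 0.1 * 16.26 = 1.6260

1.6260


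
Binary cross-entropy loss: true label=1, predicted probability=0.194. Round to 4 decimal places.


For y=1: Loss = -log(p)
= -log(0.194)
= -(-1.6399)
= 1.6399

1.6399


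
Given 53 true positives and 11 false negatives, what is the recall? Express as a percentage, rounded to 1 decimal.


Recall = TP / (TP + FN) * 100
= 53 / (53 + 11)
= 53 / 64
= 0.8281
= 82.8%

82.8


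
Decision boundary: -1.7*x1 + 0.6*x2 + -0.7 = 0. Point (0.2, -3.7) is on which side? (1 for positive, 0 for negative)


Compute -1.7 * 0.2 + 0.6 * -3.7 + -0.7
= -0.34 + -2.22 + -0.7
= -3.26
Since -3.26 < 0, the point is on the negative side.

0


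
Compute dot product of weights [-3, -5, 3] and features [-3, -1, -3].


Element-wise products:
-3 * -3 = 9
-5 * -1 = 5
3 * -3 = -9
Sum = 9 + 5 + -9
= 5

5


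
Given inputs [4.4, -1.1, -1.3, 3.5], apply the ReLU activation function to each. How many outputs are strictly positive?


ReLU(x) = max(0, x) for each element:
ReLU(4.4) = 4.4
ReLU(-1.1) = 0
ReLU(-1.3) = 0
ReLU(3.5) = 3.5
Active neurons (>0): 2

2


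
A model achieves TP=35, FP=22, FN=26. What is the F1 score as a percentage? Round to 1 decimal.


Precision = TP / (TP + FP) = 35 / 57 = 0.614
Recall = TP / (TP + FN) = 35 / 61 = 0.5738
F1 = 2 * P * R / (P + R)
= 2 * 0.614 * 0.5738 / (0.614 + 0.5738)
= 0.7046 / 1.1878
= 0.5932
As percentage: 59.3%

59.3


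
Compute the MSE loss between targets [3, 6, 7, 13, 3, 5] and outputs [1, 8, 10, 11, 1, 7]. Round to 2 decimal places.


Differences: [2, -2, -3, 2, 2, -2]
Squared errors: [4, 4, 9, 4, 4, 4]
Sum of squared errors = 29
MSE = 29 / 6 = 4.83

4.83


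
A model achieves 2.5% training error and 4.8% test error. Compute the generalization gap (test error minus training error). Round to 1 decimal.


Generalization gap = test_error - train_error
= 4.8 - 2.5
= 2.3%
A moderate gap.

2.3


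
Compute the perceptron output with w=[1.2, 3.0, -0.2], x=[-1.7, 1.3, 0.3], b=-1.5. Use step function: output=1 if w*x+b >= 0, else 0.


z = w . x + b
= 1.2*-1.7 + 3.0*1.3 + -0.2*0.3 + -1.5
= -2.04 + 3.9 + -0.06 + -1.5
= 1.8 + -1.5
= 0.3
Since z = 0.3 >= 0, output = 1

1


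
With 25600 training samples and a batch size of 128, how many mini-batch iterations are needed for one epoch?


Iterations per epoch = dataset_size / batch_size
= 25600 / 128
= 200

200


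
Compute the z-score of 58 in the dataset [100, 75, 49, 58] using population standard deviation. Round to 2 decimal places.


Mean = (100 + 75 + 49 + 58) / 4 = 70.5
Variance = sum((x_i - mean)^2) / n = 377.25
Std = sqrt(377.25) = 19.4229
Z = (x - mean) / std
= (58 - 70.5) / 19.4229
= -12.5 / 19.4229
= -0.64

-0.64


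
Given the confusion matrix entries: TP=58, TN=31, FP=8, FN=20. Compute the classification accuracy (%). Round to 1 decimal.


Accuracy = (TP + TN) / (TP + TN + FP + FN) * 100
= (58 + 31) / (58 + 31 + 8 + 20)
= 89 / 117
= 0.7607
= 76.1%

76.1


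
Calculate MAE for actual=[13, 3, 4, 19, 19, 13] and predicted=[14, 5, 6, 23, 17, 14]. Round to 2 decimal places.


Absolute errors: [1, 2, 2, 4, 2, 1]
Sum of absolute errors = 12
MAE = 12 / 6 = 2.00

2.00


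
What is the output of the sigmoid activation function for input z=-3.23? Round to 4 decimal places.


sigmoid(z) = 1 / (1 + exp(-z))
exp(-(-3.23)) = exp(3.23) = 25.2797
1 + 25.2797 = 26.2797
1 / 26.2797 = 0.0381

0.0381


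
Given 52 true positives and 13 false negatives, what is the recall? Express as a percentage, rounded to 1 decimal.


Recall = TP / (TP + FN) * 100
= 52 / (52 + 13)
= 52 / 65
= 0.8
= 80.0%

80.0


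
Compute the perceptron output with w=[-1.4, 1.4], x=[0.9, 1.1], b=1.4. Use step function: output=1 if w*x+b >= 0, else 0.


z = w . x + b
= -1.4*0.9 + 1.4*1.1 + 1.4
= -1.26 + 1.54 + 1.4
= 0.28 + 1.4
= 1.68
Since z = 1.68 >= 0, output = 1

1


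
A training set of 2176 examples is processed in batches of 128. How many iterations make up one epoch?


Iterations per epoch = dataset_size / batch_size
= 2176 / 128
= 17

17


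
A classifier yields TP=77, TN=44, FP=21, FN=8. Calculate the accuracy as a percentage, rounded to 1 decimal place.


Accuracy = (TP + TN) / (TP + TN + FP + FN) * 100
= (77 + 44) / (77 + 44 + 21 + 8)
= 121 / 150
= 0.8067
= 80.7%

80.7


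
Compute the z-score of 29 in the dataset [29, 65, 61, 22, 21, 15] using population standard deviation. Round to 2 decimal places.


Mean = (29 + 65 + 61 + 22 + 21 + 15) / 6 = 35.5
Variance = sum((x_i - mean)^2) / n = 395.9167
Std = sqrt(395.9167) = 19.8977
Z = (x - mean) / std
= (29 - 35.5) / 19.8977
= -6.5 / 19.8977
= -0.33

-0.33


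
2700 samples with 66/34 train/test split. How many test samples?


Train samples = 2700 * 66% = 1782
Test samples = 2700 - 1782
= 918

918


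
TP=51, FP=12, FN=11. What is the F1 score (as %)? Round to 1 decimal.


Precision = TP / (TP + FP) = 51 / 63 = 0.8095
Recall = TP / (TP + FN) = 51 / 62 = 0.8226
F1 = 2 * P * R / (P + R)
= 2 * 0.8095 * 0.8226 / (0.8095 + 0.8226)
= 1.3318 / 1.6321
= 0.816
As percentage: 81.6%

81.6


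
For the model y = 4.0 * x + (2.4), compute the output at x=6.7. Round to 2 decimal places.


y = 4.0 * 6.7 + (2.4)
= 26.8 + (2.4)
= 29.20

29.20


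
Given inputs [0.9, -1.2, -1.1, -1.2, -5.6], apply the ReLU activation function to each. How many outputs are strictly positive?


ReLU(x) = max(0, x) for each element:
ReLU(0.9) = 0.9
ReLU(-1.2) = 0
ReLU(-1.1) = 0
ReLU(-1.2) = 0
ReLU(-5.6) = 0
Active neurons (>0): 1

1


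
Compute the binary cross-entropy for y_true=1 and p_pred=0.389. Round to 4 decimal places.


For y=1: Loss = -log(p)
= -log(0.389)
= -(-0.9442)
= 0.9442

0.9442


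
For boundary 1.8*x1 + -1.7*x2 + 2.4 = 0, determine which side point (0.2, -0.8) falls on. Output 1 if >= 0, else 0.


Compute 1.8 * 0.2 + -1.7 * -0.8 + 2.4
= 0.36 + 1.36 + 2.4
= 4.12
Since 4.12 >= 0, the point is on the positive side.

1


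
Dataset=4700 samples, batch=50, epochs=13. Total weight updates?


Iterations per epoch = 4700 / 50 = 94
Total updates = iterations_per_epoch * epochs
= 94 * 13
= 1222

1222


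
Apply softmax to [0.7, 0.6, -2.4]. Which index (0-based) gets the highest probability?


Softmax is a monotonic transformation, so it preserves the argmax.
We need to find the index of the maximum logit.
Index 0: 0.7
Index 1: 0.6
Index 2: -2.4
Maximum logit = 0.7 at index 0

0


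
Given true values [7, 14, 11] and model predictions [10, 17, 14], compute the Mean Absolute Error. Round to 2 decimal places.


Absolute errors: [3, 3, 3]
Sum of absolute errors = 9
MAE = 9 / 3 = 3.00

3.00


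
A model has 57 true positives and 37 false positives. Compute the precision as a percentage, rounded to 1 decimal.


Precision = TP / (TP + FP) * 100
= 57 / (57 + 37)
= 57 / 94
= 0.6064
= 60.6%

60.6


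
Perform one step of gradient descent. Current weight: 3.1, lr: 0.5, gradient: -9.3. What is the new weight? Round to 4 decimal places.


w_new = w_old - lr * gradient
= 3.1 - 0.5 * -9.3
= 3.1 - (-4.65)
= 7.7500

7.7500


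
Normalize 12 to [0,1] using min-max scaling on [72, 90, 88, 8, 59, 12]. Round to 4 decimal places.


Min = 8, Max = 90
Range = 90 - 8 = 82
Scaled = (x - min) / (max - min)
= (12 - 8) / 82
= 4 / 82
= 0.0488

0.0488


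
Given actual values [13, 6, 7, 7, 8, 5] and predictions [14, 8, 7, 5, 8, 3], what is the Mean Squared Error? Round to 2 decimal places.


Differences: [-1, -2, 0, 2, 0, 2]
Squared errors: [1, 4, 0, 4, 0, 4]
Sum of squared errors = 13
MSE = 13 / 6 = 2.17

2.17


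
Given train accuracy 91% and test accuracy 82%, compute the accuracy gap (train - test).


Gap = train_accuracy - test_accuracy
= 91 - 82
= 9%
This moderate gap may indicate mild overfitting.

9


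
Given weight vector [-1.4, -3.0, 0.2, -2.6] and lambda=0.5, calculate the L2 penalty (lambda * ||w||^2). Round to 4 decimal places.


Squaring each weight:
(-1.4)^2 = 1.96
(-3.0)^2 = 9.0
0.2^2 = 0.04
(-2.6)^2 = 6.76
Sum of squares = 17.76
Penalty = 0.5 * 17.76 = 8.8800

8.8800


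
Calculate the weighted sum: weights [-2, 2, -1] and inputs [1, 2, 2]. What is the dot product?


Element-wise products:
-2 * 1 = -2
2 * 2 = 4
-1 * 2 = -2
Sum = -2 + 4 + -2
= 0

0


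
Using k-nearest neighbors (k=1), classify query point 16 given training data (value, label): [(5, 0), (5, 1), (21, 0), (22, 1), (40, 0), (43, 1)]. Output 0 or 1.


Distances from query 16:
Point 21 (class 0): distance = 5
K=1 nearest neighbors: classes = [0]
Votes for class 1: 0 / 1
Majority vote => class 0

0


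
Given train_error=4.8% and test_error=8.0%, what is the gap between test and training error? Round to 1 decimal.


Generalization gap = test_error - train_error
= 8.0 - 4.8
= 3.2%
A moderate gap.

3.2


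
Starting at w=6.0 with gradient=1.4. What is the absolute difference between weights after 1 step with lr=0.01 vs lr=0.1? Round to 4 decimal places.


With lr=0.01: w_new = 6.0 - 0.01 * 1.4 = 5.986
With lr=0.1: w_new = 6.0 - 0.1 * 1.4 = 5.86
Absolute difference = |5.986 - 5.86|
= 0.1260

0.1260


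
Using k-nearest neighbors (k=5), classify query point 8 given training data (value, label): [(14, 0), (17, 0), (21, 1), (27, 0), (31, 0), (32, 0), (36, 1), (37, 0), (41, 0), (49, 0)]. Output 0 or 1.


Distances from query 8:
Point 14 (class 0): distance = 6
Point 17 (class 0): distance = 9
Point 21 (class 1): distance = 13
Point 27 (class 0): distance = 19
Point 31 (class 0): distance = 23
K=5 nearest neighbors: classes = [0, 0, 1, 0, 0]
Votes for class 1: 1 / 5
Majority vote => class 0

0


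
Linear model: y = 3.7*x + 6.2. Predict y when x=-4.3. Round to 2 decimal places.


y = 3.7 * -4.3 + (6.2)
= -15.91 + (6.2)
= -9.71

-9.71


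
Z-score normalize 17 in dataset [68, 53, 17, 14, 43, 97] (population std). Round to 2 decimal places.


Mean = (68 + 53 + 17 + 14 + 43 + 97) / 6 = 48.6667
Variance = sum((x_i - mean)^2) / n = 827.5556
Std = sqrt(827.5556) = 28.7673
Z = (x - mean) / std
= (17 - 48.6667) / 28.7673
= -31.6667 / 28.7673
= -1.10

-1.10


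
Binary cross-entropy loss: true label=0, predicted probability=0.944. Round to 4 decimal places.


For y=0: Loss = -log(1-p)
= -log(1 - 0.944)
= -log(0.056)
= -(-2.8824)
= 2.8824

2.8824


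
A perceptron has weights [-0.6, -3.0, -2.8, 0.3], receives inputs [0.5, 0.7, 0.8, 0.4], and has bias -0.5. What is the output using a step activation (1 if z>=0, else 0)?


z = w . x + b
= -0.6*0.5 + -3.0*0.7 + -2.8*0.8 + 0.3*0.4 + -0.5
= -0.3 + -2.1 + -2.24 + 0.12 + -0.5
= -4.52 + -0.5
= -5.02
Since z = -5.02 < 0, output = 0

0


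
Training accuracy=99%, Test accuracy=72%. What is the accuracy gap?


Gap = train_accuracy - test_accuracy
= 99 - 72
= 27%
This large gap strongly indicates overfitting.

27


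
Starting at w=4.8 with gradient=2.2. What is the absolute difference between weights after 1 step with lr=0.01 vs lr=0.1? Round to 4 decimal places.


With lr=0.01: w_new = 4.8 - 0.01 * 2.2 = 4.778
With lr=0.1: w_new = 4.8 - 0.1 * 2.2 = 4.58
Absolute difference = |4.778 - 4.58|
= 0.1980

0.1980


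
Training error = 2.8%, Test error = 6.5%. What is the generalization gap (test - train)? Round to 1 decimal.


Generalization gap = test_error - train_error
= 6.5 - 2.8
= 3.7%
A moderate gap.

3.7


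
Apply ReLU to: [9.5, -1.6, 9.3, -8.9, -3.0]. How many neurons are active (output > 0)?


ReLU(x) = max(0, x) for each element:
ReLU(9.5) = 9.5
ReLU(-1.6) = 0
ReLU(9.3) = 9.3
ReLU(-8.9) = 0
ReLU(-3.0) = 0
Active neurons (>0): 2

2


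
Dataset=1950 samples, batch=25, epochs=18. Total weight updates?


Iterations per epoch = 1950 / 25 = 78
Total updates = iterations_per_epoch * epochs
= 78 * 18
= 1404

1404


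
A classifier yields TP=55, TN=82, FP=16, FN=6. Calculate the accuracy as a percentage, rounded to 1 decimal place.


Accuracy = (TP + TN) / (TP + TN + FP + FN) * 100
= (55 + 82) / (55 + 82 + 16 + 6)
= 137 / 159
= 0.8616
= 86.2%

86.2


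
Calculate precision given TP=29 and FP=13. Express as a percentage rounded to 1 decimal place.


Precision = TP / (TP + FP) * 100
= 29 / (29 + 13)
= 29 / 42
= 0.6905
= 69.0%

69.0


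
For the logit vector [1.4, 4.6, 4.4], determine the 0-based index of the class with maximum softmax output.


Softmax is a monotonic transformation, so it preserves the argmax.
We need to find the index of the maximum logit.
Index 0: 1.4
Index 1: 4.6
Index 2: 4.4
Maximum logit = 4.6 at index 1

1


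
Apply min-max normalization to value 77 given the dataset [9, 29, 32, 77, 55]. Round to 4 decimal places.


Min = 9, Max = 77
Range = 77 - 9 = 68
Scaled = (x - min) / (max - min)
= (77 - 9) / 68
= 68 / 68
= 1.0000

1.0000


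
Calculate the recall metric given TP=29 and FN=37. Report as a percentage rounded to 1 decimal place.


Recall = TP / (TP + FN) * 100
= 29 / (29 + 37)
= 29 / 66
= 0.4394
= 43.9%

43.9


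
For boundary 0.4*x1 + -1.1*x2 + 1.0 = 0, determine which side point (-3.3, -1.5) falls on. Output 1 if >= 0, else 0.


Compute 0.4 * -3.3 + -1.1 * -1.5 + 1.0
= -1.32 + 1.65 + 1.0
= 1.33
Since 1.33 >= 0, the point is on the positive side.

1


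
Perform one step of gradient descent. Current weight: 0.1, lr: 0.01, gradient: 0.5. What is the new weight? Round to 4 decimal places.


w_new = w_old - lr * gradient
= 0.1 - 0.01 * 0.5
= 0.1 - (0.005)
= 0.0950

0.0950


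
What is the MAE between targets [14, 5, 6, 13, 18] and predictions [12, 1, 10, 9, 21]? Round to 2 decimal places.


Absolute errors: [2, 4, 4, 4, 3]
Sum of absolute errors = 17
MAE = 17 / 5 = 3.40

3.40


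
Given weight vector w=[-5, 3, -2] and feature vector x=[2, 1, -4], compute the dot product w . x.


Element-wise products:
-5 * 2 = -10
3 * 1 = 3
-2 * -4 = 8
Sum = -10 + 3 + 8
= 1

1


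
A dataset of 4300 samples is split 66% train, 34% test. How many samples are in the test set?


Train samples = 4300 * 66% = 2838
Test samples = 4300 - 2838
= 1462

1462


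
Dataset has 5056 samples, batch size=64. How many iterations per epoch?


Iterations per epoch = dataset_size / batch_size
= 5056 / 64
= 79

79


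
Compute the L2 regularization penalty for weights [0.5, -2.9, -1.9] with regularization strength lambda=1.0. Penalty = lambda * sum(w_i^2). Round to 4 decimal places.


Squaring each weight:
0.5^2 = 0.25
(-2.9)^2 = 8.41
(-1.9)^2 = 3.61
Sum of squares = 12.27
Penalty = 1.0 * 12.27 = 12.2700

12.2700


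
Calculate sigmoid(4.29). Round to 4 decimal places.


sigmoid(z) = 1 / (1 + exp(-z))
exp(-(4.29)) = exp(-4.29) = 0.0137
1 + 0.0137 = 1.0137
1 / 1.0137 = 0.9865

0.9865


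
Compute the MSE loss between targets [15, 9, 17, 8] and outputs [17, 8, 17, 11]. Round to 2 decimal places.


Differences: [-2, 1, 0, -3]
Squared errors: [4, 1, 0, 9]
Sum of squared errors = 14
MSE = 14 / 4 = 3.50

3.50


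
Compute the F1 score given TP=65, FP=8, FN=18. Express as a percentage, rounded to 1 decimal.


Precision = TP / (TP + FP) = 65 / 73 = 0.8904
Recall = TP / (TP + FN) = 65 / 83 = 0.7831
F1 = 2 * P * R / (P + R)
= 2 * 0.8904 * 0.7831 / (0.8904 + 0.7831)
= 1.3946 / 1.6735
= 0.8333
As percentage: 83.3%

83.3


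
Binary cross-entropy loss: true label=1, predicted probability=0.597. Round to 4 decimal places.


For y=1: Loss = -log(p)
= -log(0.597)
= -(-0.5158)
= 0.5158

0.5158


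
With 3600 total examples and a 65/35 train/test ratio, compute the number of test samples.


Train samples = 3600 * 65% = 2340
Test samples = 3600 - 2340
= 1260

1260


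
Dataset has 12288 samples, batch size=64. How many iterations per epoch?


Iterations per epoch = dataset_size / batch_size
= 12288 / 64
= 192

192


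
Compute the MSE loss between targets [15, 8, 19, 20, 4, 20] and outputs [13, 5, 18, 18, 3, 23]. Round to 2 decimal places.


Differences: [2, 3, 1, 2, 1, -3]
Squared errors: [4, 9, 1, 4, 1, 9]
Sum of squared errors = 28
MSE = 28 / 6 = 4.67

4.67


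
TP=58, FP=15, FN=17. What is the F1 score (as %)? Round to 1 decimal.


Precision = TP / (TP + FP) = 58 / 73 = 0.7945
Recall = TP / (TP + FN) = 58 / 75 = 0.7733
F1 = 2 * P * R / (P + R)
= 2 * 0.7945 * 0.7733 / (0.7945 + 0.7733)
= 1.2289 / 1.5679
= 0.7838
As percentage: 78.4%

78.4


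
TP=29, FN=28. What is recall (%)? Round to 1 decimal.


Recall = TP / (TP + FN) * 100
= 29 / (29 + 28)
= 29 / 57
= 0.5088
= 50.9%

50.9


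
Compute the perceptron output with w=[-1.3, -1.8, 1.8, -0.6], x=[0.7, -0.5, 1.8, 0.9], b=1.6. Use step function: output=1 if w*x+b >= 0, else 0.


z = w . x + b
= -1.3*0.7 + -1.8*-0.5 + 1.8*1.8 + -0.6*0.9 + 1.6
= -0.91 + 0.9 + 3.24 + -0.54 + 1.6
= 2.69 + 1.6
= 4.29
Since z = 4.29 >= 0, output = 1

1


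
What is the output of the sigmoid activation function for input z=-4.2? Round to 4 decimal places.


sigmoid(z) = 1 / (1 + exp(-z))
exp(-(-4.2)) = exp(4.2) = 66.6863
1 + 66.6863 = 67.6863
1 / 67.6863 = 0.0148

0.0148


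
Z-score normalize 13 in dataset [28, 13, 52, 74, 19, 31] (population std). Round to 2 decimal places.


Mean = (28 + 13 + 52 + 74 + 19 + 31) / 6 = 36.1667
Variance = sum((x_i - mean)^2) / n = 434.4722
Std = sqrt(434.4722) = 20.844
Z = (x - mean) / std
= (13 - 36.1667) / 20.844
= -23.1667 / 20.844
= -1.11

-1.11


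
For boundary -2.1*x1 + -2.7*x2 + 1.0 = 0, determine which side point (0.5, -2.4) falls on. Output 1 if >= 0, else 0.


Compute -2.1 * 0.5 + -2.7 * -2.4 + 1.0
= -1.05 + 6.48 + 1.0
= 6.43
Since 6.43 >= 0, the point is on the positive side.

1


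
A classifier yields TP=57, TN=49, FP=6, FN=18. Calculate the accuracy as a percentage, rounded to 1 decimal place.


Accuracy = (TP + TN) / (TP + TN + FP + FN) * 100
= (57 + 49) / (57 + 49 + 6 + 18)
= 106 / 130
= 0.8154
= 81.5%

81.5


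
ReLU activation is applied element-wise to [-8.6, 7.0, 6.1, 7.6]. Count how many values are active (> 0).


ReLU(x) = max(0, x) for each element:
ReLU(-8.6) = 0
ReLU(7.0) = 7.0
ReLU(6.1) = 6.1
ReLU(7.6) = 7.6
Active neurons (>0): 3

3


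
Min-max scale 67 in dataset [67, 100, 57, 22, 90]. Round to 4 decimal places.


Min = 22, Max = 100
Range = 100 - 22 = 78
Scaled = (x - min) / (max - min)
= (67 - 22) / 78
= 45 / 78
= 0.5769

0.5769


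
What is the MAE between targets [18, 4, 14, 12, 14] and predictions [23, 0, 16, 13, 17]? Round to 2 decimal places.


Absolute errors: [5, 4, 2, 1, 3]
Sum of absolute errors = 15
MAE = 15 / 5 = 3.00

3.00


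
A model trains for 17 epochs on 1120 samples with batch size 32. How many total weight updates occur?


Iterations per epoch = 1120 / 32 = 35
Total updates = iterations_per_epoch * epochs
= 35 * 17
= 595

595


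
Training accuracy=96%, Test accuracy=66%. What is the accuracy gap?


Gap = train_accuracy - test_accuracy
= 96 - 66
= 30%
This large gap strongly indicates overfitting.

30


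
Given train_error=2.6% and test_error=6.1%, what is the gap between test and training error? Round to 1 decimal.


Generalization gap = test_error - train_error
= 6.1 - 2.6
= 3.5%
A moderate gap.

3.5


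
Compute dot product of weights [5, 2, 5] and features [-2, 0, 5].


Element-wise products:
5 * -2 = -10
2 * 0 = 0
5 * 5 = 25
Sum = -10 + 0 + 25
= 15

15


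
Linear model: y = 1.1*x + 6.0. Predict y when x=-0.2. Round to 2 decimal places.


y = 1.1 * -0.2 + (6.0)
= -0.22 + (6.0)
= 5.78

5.78


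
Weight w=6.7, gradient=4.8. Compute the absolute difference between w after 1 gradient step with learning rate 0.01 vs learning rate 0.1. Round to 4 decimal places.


With lr=0.01: w_new = 6.7 - 0.01 * 4.8 = 6.652
With lr=0.1: w_new = 6.7 - 0.1 * 4.8 = 6.22
Absolute difference = |6.652 - 6.22|
= 0.4320

0.4320


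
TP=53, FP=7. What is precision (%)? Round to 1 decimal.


Precision = TP / (TP + FP) * 100
= 53 / (53 + 7)
= 53 / 60
= 0.8833
= 88.3%

88.3


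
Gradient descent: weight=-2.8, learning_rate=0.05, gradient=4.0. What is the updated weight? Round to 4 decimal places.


w_new = w_old - lr * gradient
= -2.8 - 0.05 * 4.0
= -2.8 - (0.2)
= -3.0000

-3.0000


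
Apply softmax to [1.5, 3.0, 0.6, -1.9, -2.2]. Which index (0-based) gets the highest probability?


Softmax is a monotonic transformation, so it preserves the argmax.
We need to find the index of the maximum logit.
Index 0: 1.5
Index 1: 3.0
Index 2: 0.6
Index 3: -1.9
Index 4: -2.2
Maximum logit = 3.0 at index 1

1


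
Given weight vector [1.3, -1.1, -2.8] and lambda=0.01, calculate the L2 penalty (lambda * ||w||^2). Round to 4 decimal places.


Squaring each weight:
1.3^2 = 1.69
(-1.1)^2 = 1.21
(-2.8)^2 = 7.84
Sum of squares = 10.74
Penalty = 0.01 * 10.74 = 0.1074

0.1074


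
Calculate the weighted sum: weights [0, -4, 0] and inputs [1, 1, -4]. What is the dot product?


Element-wise products:
0 * 1 = 0
-4 * 1 = -4
0 * -4 = 0
Sum = 0 + -4 + 0
= -4

-4


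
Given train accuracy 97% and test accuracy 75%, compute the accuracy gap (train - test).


Gap = train_accuracy - test_accuracy
= 97 - 75
= 22%
This large gap strongly indicates overfitting.

22


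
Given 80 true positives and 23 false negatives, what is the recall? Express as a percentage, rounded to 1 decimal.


Recall = TP / (TP + FN) * 100
= 80 / (80 + 23)
= 80 / 103
= 0.7767
= 77.7%

77.7


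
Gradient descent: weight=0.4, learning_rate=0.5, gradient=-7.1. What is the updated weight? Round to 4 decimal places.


w_new = w_old - lr * gradient
= 0.4 - 0.5 * -7.1
= 0.4 - (-3.55)
= 3.9500

3.9500


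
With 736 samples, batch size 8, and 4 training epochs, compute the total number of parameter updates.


Iterations per epoch = 736 / 8 = 92
Total updates = iterations_per_epoch * epochs
= 92 * 4
= 368

368


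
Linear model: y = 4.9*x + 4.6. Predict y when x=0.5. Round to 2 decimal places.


y = 4.9 * 0.5 + (4.6)
= 2.45 + (4.6)
= 7.05

7.05


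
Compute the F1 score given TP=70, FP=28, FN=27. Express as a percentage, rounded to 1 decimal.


Precision = TP / (TP + FP) = 70 / 98 = 0.7143
Recall = TP / (TP + FN) = 70 / 97 = 0.7216
F1 = 2 * P * R / (P + R)
= 2 * 0.7143 * 0.7216 / (0.7143 + 0.7216)
= 1.0309 / 1.4359
= 0.7179
As percentage: 71.8%

71.8


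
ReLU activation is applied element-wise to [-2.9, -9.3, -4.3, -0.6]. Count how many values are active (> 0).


ReLU(x) = max(0, x) for each element:
ReLU(-2.9) = 0
ReLU(-9.3) = 0
ReLU(-4.3) = 0
ReLU(-0.6) = 0
Active neurons (>0): 0

0


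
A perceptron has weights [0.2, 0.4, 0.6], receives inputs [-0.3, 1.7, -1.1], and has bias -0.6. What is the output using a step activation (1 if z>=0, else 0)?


z = w . x + b
= 0.2*-0.3 + 0.4*1.7 + 0.6*-1.1 + -0.6
= -0.06 + 0.68 + -0.66 + -0.6
= -0.04 + -0.6
= -0.64
Since z = -0.64 < 0, output = 0

0


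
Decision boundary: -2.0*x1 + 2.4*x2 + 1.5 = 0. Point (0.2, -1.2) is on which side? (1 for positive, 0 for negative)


Compute -2.0 * 0.2 + 2.4 * -1.2 + 1.5
= -0.4 + -2.88 + 1.5
= -1.78
Since -1.78 < 0, the point is on the negative side.

0


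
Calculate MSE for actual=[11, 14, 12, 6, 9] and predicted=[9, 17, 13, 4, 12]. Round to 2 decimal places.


Differences: [2, -3, -1, 2, -3]
Squared errors: [4, 9, 1, 4, 9]
Sum of squared errors = 27
MSE = 27 / 5 = 5.40

5.40


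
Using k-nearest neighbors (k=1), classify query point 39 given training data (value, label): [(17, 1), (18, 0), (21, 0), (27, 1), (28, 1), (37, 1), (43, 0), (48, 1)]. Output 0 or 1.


Distances from query 39:
Point 37 (class 1): distance = 2
K=1 nearest neighbors: classes = [1]
Votes for class 1: 1 / 1
Majority vote => class 1

1


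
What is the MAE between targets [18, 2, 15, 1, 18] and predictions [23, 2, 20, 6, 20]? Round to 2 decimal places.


Absolute errors: [5, 0, 5, 5, 2]
Sum of absolute errors = 17
MAE = 17 / 5 = 3.40

3.40


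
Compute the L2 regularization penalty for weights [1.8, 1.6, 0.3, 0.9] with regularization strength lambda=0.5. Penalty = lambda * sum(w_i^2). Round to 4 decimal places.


Squaring each weight:
1.8^2 = 3.24
1.6^2 = 2.56
0.3^2 = 0.09
0.9^2 = 0.81
Sum of squares = 6.7
Penalty = 0.5 * 6.7 = 3.3500

3.3500


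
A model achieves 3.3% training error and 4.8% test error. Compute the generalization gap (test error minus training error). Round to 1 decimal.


Generalization gap = test_error - train_error
= 4.8 - 3.3
= 1.5%
A small gap suggests good generalization.

1.5


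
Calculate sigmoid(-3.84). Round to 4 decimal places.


sigmoid(z) = 1 / (1 + exp(-z))
exp(-(-3.84)) = exp(3.84) = 46.5255
1 + 46.5255 = 47.5255
1 / 47.5255 = 0.0210

0.0210


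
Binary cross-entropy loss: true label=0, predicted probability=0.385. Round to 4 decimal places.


For y=0: Loss = -log(1-p)
= -log(1 - 0.385)
= -log(0.615)
= -(-0.4861)
= 0.4861

0.4861


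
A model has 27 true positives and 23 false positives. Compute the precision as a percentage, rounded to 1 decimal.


Precision = TP / (TP + FP) * 100
= 27 / (27 + 23)
= 27 / 50
= 0.54
= 54.0%

54.0


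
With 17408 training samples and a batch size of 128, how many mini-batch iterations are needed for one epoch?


Iterations per epoch = dataset_size / batch_size
= 17408 / 128
= 136

136


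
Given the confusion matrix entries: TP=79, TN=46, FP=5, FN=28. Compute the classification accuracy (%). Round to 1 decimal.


Accuracy = (TP + TN) / (TP + TN + FP + FN) * 100
= (79 + 46) / (79 + 46 + 5 + 28)
= 125 / 158
= 0.7911
= 79.1%

79.1


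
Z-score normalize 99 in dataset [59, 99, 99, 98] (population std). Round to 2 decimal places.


Mean = (59 + 99 + 99 + 98) / 4 = 88.75
Variance = sum((x_i - mean)^2) / n = 295.1875
Std = sqrt(295.1875) = 17.181
Z = (x - mean) / std
= (99 - 88.75) / 17.181
= 10.25 / 17.181
= 0.60

0.60


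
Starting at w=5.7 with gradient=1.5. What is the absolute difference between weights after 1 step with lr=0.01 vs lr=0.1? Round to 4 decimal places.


With lr=0.01: w_new = 5.7 - 0.01 * 1.5 = 5.685
With lr=0.1: w_new = 5.7 - 0.1 * 1.5 = 5.55
Absolute difference = |5.685 - 5.55|
= 0.1350

0.1350


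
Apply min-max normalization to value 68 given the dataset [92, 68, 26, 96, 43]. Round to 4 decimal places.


Min = 26, Max = 96
Range = 96 - 26 = 70
Scaled = (x - min) / (max - min)
= (68 - 26) / 70
= 42 / 70
= 0.6000

0.6000


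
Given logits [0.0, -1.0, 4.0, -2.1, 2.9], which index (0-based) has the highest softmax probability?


Softmax is a monotonic transformation, so it preserves the argmax.
We need to find the index of the maximum logit.
Index 0: 0.0
Index 1: -1.0
Index 2: 4.0
Index 3: -2.1
Index 4: 2.9
Maximum logit = 4.0 at index 2

2


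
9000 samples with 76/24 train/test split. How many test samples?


Train samples = 9000 * 76% = 6840
Test samples = 9000 - 6840
= 2160

2160


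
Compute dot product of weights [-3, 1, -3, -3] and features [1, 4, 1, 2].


Element-wise products:
-3 * 1 = -3
1 * 4 = 4
-3 * 1 = -3
-3 * 2 = -6
Sum = -3 + 4 + -3 + -6
= -8

-8


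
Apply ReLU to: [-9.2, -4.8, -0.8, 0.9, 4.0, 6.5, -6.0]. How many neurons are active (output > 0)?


ReLU(x) = max(0, x) for each element:
ReLU(-9.2) = 0
ReLU(-4.8) = 0
ReLU(-0.8) = 0
ReLU(0.9) = 0.9
ReLU(4.0) = 4.0
ReLU(6.5) = 6.5
ReLU(-6.0) = 0
Active neurons (>0): 3

3


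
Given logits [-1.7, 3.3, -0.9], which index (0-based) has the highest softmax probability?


Softmax is a monotonic transformation, so it preserves the argmax.
We need to find the index of the maximum logit.
Index 0: -1.7
Index 1: 3.3
Index 2: -0.9
Maximum logit = 3.3 at index 1

1


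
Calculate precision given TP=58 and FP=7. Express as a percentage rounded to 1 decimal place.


Precision = TP / (TP + FP) * 100
= 58 / (58 + 7)
= 58 / 65
= 0.8923
= 89.2%

89.2


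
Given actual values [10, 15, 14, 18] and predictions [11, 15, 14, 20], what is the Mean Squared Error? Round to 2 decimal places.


Differences: [-1, 0, 0, -2]
Squared errors: [1, 0, 0, 4]
Sum of squared errors = 5
MSE = 5 / 4 = 1.25

1.25


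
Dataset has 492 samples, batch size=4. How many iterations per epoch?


Iterations per epoch = dataset_size / batch_size
= 492 / 4
= 123

123


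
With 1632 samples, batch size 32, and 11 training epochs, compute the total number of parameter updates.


Iterations per epoch = 1632 / 32 = 51
Total updates = iterations_per_epoch * epochs
= 51 * 11
= 561

561


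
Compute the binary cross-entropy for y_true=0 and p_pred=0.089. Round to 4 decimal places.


For y=0: Loss = -log(1-p)
= -log(1 - 0.089)
= -log(0.911)
= -(-0.0932)
= 0.0932

0.0932


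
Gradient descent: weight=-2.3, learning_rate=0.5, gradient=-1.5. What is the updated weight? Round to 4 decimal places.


w_new = w_old - lr * gradient
= -2.3 - 0.5 * -1.5
= -2.3 - (-0.75)
= -1.5500

-1.5500


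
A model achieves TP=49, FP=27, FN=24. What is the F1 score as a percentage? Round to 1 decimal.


Precision = TP / (TP + FP) = 49 / 76 = 0.6447
Recall = TP / (TP + FN) = 49 / 73 = 0.6712
F1 = 2 * P * R / (P + R)
= 2 * 0.6447 * 0.6712 / (0.6447 + 0.6712)
= 0.8655 / 1.316
= 0.6577
As percentage: 65.8%

65.8


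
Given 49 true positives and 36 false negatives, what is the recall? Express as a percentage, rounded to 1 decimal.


Recall = TP / (TP + FN) * 100
= 49 / (49 + 36)
= 49 / 85
= 0.5765
= 57.6%

57.6


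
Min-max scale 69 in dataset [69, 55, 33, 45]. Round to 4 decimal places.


Min = 33, Max = 69
Range = 69 - 33 = 36
Scaled = (x - min) / (max - min)
= (69 - 33) / 36
= 36 / 36
= 1.0000

1.0000


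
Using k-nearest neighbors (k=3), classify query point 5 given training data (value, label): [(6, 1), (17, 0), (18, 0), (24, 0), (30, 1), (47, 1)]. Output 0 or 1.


Distances from query 5:
Point 6 (class 1): distance = 1
Point 17 (class 0): distance = 12
Point 18 (class 0): distance = 13
K=3 nearest neighbors: classes = [1, 0, 0]
Votes for class 1: 1 / 3
Majority vote => class 0

0


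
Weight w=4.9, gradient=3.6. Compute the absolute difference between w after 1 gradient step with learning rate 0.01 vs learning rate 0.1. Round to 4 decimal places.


With lr=0.01: w_new = 4.9 - 0.01 * 3.6 = 4.864
With lr=0.1: w_new = 4.9 - 0.1 * 3.6 = 4.54
Absolute difference = |4.864 - 4.54|
= 0.3240

0.3240


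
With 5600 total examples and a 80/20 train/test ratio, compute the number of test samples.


Train samples = 5600 * 80% = 4480
Test samples = 5600 - 4480
= 1120

1120


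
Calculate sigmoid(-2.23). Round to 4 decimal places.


sigmoid(z) = 1 / (1 + exp(-z))
exp(-(-2.23)) = exp(2.23) = 9.2999
1 + 9.2999 = 10.2999
1 / 10.2999 = 0.0971

0.0971


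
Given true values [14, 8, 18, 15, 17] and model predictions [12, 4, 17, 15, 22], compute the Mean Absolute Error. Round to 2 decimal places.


Absolute errors: [2, 4, 1, 0, 5]
Sum of absolute errors = 12
MAE = 12 / 5 = 2.40

2.40


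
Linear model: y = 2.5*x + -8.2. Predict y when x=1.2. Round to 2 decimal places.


y = 2.5 * 1.2 + (-8.2)
= 3.0 + (-8.2)
= -5.20

-5.20


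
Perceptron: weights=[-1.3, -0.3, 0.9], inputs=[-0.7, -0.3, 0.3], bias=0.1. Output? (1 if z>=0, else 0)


z = w . x + b
= -1.3*-0.7 + -0.3*-0.3 + 0.9*0.3 + 0.1
= 0.91 + 0.09 + 0.27 + 0.1
= 1.27 + 0.1
= 1.37
Since z = 1.37 >= 0, output = 1

1


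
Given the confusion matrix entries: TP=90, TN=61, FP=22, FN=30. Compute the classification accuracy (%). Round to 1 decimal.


Accuracy = (TP + TN) / (TP + TN + FP + FN) * 100
= (90 + 61) / (90 + 61 + 22 + 30)
= 151 / 203
= 0.7438
= 74.4%

74.4


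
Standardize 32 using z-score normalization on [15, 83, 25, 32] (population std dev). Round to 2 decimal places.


Mean = (15 + 83 + 25 + 32) / 4 = 38.75
Variance = sum((x_i - mean)^2) / n = 689.1875
Std = sqrt(689.1875) = 26.2524
Z = (x - mean) / std
= (32 - 38.75) / 26.2524
= -6.75 / 26.2524
= -0.26

-0.26


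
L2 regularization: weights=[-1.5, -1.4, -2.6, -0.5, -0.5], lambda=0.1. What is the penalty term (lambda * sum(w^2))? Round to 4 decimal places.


Squaring each weight:
(-1.5)^2 = 2.25
(-1.4)^2 = 1.96
(-2.6)^2 = 6.76
(-0.5)^2 = 0.25
(-0.5)^2 = 0.25
Sum of squares = 11.47
Penalty = 0.1 * 11.47 = 1.1470

1.1470


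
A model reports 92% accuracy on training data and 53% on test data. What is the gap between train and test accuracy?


Gap = train_accuracy - test_accuracy
= 92 - 53
= 39%
This large gap strongly indicates overfitting.

39


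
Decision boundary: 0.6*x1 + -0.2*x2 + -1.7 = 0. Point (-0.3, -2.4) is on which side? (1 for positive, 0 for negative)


Compute 0.6 * -0.3 + -0.2 * -2.4 + -1.7
= -0.18 + 0.48 + -1.7
= -1.4
Since -1.4 < 0, the point is on the negative side.

0


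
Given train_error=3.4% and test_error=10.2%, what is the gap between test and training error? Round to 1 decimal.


Generalization gap = test_error - train_error
= 10.2 - 3.4
= 6.8%
A moderate gap.

6.8


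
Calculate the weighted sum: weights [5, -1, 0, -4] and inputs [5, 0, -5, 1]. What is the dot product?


Element-wise products:
5 * 5 = 25
-1 * 0 = 0
0 * -5 = 0
-4 * 1 = -4
Sum = 25 + 0 + 0 + -4
= 21

21


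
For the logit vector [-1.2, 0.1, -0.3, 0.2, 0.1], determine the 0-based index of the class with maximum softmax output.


Softmax is a monotonic transformation, so it preserves the argmax.
We need to find the index of the maximum logit.
Index 0: -1.2
Index 1: 0.1
Index 2: -0.3
Index 3: 0.2
Index 4: 0.1
Maximum logit = 0.2 at index 3

3
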